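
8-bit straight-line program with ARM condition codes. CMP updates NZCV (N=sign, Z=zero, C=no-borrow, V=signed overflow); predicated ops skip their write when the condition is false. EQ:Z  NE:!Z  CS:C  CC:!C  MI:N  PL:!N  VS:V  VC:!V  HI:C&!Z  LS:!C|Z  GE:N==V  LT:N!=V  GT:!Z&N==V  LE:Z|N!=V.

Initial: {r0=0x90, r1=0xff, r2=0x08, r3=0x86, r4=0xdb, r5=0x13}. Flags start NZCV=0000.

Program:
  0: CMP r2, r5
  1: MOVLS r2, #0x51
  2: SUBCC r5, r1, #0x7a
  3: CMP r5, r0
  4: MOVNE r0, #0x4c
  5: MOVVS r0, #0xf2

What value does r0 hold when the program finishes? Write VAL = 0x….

[0] flags=1000 → (cmp)
[1] flags=1000 LS?T → r2=0x51
[2] flags=1000 CC?T → r5=0x85
[3] flags=1000 → (cmp)
[4] flags=1000 NE?T → r0=0x4c
[5] flags=1000 VS?F → skip

VAL = 0x4c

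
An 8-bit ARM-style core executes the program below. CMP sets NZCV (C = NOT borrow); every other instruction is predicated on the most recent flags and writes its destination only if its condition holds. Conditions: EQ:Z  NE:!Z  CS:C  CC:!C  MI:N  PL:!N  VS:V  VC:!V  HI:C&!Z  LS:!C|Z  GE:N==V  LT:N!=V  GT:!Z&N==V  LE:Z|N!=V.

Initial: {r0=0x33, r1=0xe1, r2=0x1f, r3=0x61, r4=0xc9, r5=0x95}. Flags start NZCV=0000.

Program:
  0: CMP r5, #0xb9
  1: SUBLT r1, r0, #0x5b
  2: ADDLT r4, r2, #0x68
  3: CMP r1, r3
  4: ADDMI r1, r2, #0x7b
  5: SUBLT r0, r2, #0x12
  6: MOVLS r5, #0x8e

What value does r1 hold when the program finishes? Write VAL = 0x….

[0] flags=1000 → (cmp)
[1] flags=1000 LT?T → r1=0xd8
[2] flags=1000 LT?T → r4=0x87
[3] flags=0011 → (cmp)
[4] flags=0011 MI?F → skip
[5] flags=0011 LT?T → r0=0x0d
[6] flags=0011 LS?F → skip

VAL = 0xd8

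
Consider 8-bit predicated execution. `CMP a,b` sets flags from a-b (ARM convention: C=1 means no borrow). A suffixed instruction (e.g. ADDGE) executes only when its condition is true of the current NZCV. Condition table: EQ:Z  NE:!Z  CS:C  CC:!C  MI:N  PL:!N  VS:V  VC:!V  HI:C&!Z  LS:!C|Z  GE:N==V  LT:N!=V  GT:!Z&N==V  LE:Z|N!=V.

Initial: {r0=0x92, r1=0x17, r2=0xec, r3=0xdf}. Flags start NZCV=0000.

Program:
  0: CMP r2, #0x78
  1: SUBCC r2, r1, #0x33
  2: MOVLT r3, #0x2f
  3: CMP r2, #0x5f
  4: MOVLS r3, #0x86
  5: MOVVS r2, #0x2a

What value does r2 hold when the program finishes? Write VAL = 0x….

VAL = 0xec

0: ✓ CMP  NZCV=0011
1: · SUBCC
2: ✓ MOVLT  r3←0x2f
3: ✓ CMP  NZCV=1010
4: · MOVLS
5: · MOVVS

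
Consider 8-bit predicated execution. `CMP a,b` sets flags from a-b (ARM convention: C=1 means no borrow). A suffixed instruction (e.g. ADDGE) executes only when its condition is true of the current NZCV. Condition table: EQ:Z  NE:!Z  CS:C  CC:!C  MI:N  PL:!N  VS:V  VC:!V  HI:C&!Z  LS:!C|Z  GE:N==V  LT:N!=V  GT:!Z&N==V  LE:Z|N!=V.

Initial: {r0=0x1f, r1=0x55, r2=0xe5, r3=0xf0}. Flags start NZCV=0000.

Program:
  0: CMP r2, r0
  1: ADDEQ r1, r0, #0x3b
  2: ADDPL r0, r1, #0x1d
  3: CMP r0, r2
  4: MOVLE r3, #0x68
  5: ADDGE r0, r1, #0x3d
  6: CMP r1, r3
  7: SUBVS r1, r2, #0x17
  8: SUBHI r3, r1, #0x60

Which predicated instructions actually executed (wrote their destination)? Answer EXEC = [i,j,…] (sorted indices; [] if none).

EXEC = [5]

0: ✓ CMP  NZCV=1010
1: · ADDEQ
2: · ADDPL
3: ✓ CMP  NZCV=0000
4: · MOVLE
5: ✓ ADDGE  r0←0x92
6: ✓ CMP  NZCV=0000
7: · SUBVS
8: · SUBHI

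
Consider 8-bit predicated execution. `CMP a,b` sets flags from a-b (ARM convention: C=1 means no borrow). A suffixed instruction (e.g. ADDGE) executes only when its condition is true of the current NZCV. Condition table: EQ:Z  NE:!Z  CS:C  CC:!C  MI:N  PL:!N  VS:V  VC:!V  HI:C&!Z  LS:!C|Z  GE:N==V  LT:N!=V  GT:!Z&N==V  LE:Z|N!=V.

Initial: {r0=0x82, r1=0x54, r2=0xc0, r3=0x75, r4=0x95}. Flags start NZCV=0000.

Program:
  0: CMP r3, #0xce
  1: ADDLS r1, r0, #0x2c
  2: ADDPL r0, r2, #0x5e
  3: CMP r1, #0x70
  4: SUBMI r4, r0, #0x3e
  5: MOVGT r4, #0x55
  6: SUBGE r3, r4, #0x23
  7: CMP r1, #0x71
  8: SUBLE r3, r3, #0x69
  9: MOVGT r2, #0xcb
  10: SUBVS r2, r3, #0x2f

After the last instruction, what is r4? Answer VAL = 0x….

VAL = 0x95

0: ✓ CMP  NZCV=1001
1: ✓ ADDLS  r1←0xae
2: · ADDPL
3: ✓ CMP  NZCV=0011
4: · SUBMI
5: · MOVGT
6: · SUBGE
7: ✓ CMP  NZCV=0011
8: ✓ SUBLE  r3←0x0c
9: · MOVGT
10: ✓ SUBVS  r2←0xdd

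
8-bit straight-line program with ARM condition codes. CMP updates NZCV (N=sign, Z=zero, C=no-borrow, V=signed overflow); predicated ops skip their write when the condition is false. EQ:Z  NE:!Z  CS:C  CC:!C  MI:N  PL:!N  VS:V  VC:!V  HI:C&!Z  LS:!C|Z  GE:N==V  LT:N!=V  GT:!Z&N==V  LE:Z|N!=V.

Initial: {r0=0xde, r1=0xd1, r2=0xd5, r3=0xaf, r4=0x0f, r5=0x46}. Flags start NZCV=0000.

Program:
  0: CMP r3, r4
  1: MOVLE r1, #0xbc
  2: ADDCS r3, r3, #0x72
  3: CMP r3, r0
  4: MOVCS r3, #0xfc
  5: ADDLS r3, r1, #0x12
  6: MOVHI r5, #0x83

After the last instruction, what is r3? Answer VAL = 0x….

[0] flags=1010 → (cmp)
[1] flags=1010 LE?T → r1=0xbc
[2] flags=1010 CS?T → r3=0x21
[3] flags=0000 → (cmp)
[4] flags=0000 CS?F → skip
[5] flags=0000 LS?T → r3=0xce
[6] flags=0000 HI?F → skip

VAL = 0xce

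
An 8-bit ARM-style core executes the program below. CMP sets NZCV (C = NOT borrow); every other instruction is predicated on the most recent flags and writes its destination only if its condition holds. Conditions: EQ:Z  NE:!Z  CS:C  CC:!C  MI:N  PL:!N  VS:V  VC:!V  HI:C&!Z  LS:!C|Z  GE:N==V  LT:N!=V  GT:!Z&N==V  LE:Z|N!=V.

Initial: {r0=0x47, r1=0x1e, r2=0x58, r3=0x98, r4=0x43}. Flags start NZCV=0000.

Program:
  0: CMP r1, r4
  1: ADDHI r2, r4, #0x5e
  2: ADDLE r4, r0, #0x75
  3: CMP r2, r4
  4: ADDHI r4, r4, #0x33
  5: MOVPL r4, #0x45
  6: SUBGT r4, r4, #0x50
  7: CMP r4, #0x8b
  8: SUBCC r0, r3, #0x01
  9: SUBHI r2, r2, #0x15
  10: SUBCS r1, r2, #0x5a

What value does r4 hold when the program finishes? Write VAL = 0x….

[0] flags=1000 → (cmp)
[1] flags=1000 HI?F → skip
[2] flags=1000 LE?T → r4=0xbc
[3] flags=1001 → (cmp)
[4] flags=1001 HI?F → skip
[5] flags=1001 PL?F → skip
[6] flags=1001 GT?T → r4=0x6c
[7] flags=1001 → (cmp)
[8] flags=1001 CC?T → r0=0x97
[9] flags=1001 HI?F → skip
[10] flags=1001 CS?F → skip

VAL = 0x6c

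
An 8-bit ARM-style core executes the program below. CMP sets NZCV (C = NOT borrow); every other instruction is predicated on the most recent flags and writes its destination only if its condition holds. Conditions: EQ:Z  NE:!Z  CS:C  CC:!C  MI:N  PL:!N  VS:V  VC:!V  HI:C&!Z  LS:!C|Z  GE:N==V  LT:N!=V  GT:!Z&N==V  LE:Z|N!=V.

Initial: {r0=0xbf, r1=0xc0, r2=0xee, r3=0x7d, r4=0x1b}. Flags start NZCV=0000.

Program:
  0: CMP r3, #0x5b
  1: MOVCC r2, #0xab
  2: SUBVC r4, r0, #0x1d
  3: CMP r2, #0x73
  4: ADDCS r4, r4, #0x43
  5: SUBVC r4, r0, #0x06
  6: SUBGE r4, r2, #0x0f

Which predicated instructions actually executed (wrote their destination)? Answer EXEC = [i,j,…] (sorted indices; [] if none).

[0] flags=0010 → (cmp)
[1] flags=0010 CC?F → skip
[2] flags=0010 VC?T → r4=0xa2
[3] flags=0011 → (cmp)
[4] flags=0011 CS?T → r4=0xe5
[5] flags=0011 VC?F → skip
[6] flags=0011 GE?F → skip

EXEC = [2,4]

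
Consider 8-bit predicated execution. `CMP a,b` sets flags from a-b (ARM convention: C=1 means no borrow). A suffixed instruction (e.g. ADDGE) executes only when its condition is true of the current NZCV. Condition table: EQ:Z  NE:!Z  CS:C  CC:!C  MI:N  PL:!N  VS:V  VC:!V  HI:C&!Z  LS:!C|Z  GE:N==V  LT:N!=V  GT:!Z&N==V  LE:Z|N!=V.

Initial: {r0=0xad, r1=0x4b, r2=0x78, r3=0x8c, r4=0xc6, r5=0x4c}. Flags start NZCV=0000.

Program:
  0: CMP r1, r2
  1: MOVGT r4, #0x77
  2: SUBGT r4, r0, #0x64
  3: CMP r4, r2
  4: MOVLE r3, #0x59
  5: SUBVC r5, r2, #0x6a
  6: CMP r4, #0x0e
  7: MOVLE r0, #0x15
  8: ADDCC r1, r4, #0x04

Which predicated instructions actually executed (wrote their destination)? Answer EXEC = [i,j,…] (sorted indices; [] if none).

EXEC = [4,7]

[0] flags=1000 → (cmp)
[1] flags=1000 GT?F → skip
[2] flags=1000 GT?F → skip
[3] flags=0011 → (cmp)
[4] flags=0011 LE?T → r3=0x59
[5] flags=0011 VC?F → skip
[6] flags=1010 → (cmp)
[7] flags=1010 LE?T → r0=0x15
[8] flags=1010 CC?F → skip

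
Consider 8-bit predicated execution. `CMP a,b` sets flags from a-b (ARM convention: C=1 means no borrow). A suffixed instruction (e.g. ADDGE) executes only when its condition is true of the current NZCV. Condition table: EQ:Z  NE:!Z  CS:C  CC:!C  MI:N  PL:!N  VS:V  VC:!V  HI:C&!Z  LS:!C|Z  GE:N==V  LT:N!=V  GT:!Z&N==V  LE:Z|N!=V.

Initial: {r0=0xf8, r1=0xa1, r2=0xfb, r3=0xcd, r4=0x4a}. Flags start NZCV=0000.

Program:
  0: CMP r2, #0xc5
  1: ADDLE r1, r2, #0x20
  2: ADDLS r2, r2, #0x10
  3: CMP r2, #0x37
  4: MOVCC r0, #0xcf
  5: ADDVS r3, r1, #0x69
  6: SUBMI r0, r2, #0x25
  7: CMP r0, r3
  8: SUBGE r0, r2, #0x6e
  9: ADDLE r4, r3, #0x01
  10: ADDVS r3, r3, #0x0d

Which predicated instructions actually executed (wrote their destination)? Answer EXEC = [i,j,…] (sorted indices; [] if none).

EXEC = [6,8]

0: ✓ CMP  NZCV=0010
1: · ADDLE
2: · ADDLS
3: ✓ CMP  NZCV=1010
4: · MOVCC
5: · ADDVS
6: ✓ SUBMI  r0←0xd6
7: ✓ CMP  NZCV=0010
8: ✓ SUBGE  r0←0x8d
9: · ADDLE
10: · ADDVS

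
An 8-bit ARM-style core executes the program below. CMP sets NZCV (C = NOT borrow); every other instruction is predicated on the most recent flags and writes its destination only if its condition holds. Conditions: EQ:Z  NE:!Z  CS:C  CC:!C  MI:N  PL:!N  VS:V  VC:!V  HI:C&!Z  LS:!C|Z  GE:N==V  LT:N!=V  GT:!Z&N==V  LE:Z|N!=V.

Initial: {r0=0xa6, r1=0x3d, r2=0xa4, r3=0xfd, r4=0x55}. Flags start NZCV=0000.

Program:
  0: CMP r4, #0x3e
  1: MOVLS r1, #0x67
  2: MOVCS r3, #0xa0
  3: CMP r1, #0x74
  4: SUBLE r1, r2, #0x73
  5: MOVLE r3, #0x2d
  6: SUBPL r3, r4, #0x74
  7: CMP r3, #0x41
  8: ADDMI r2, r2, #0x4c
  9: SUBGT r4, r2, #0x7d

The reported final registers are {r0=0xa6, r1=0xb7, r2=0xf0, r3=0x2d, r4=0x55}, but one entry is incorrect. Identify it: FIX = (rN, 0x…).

FIX = (r1, 0x31)

[0] flags=0010 → (cmp)
[1] flags=0010 LS?F → skip
[2] flags=0010 CS?T → r3=0xa0
[3] flags=1000 → (cmp)
[4] flags=1000 LE?T → r1=0x31
[5] flags=1000 LE?T → r3=0x2d
[6] flags=1000 PL?F → skip
[7] flags=1000 → (cmp)
[8] flags=1000 MI?T → r2=0xf0
[9] flags=1000 GT?F → skip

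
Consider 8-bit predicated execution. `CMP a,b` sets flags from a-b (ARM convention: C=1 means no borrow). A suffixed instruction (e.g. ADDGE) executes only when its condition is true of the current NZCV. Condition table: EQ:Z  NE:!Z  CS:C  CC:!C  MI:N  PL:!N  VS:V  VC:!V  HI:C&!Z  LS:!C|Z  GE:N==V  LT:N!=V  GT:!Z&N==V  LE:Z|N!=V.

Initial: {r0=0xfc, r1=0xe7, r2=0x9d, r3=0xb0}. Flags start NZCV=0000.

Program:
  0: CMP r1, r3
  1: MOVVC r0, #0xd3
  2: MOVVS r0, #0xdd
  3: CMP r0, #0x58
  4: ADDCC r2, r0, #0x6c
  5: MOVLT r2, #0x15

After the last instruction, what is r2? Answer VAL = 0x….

VAL = 0x15

[0] flags=0010 → (cmp)
[1] flags=0010 VC?T → r0=0xd3
[2] flags=0010 VS?F → skip
[3] flags=0011 → (cmp)
[4] flags=0011 CC?F → skip
[5] flags=0011 LT?T → r2=0x15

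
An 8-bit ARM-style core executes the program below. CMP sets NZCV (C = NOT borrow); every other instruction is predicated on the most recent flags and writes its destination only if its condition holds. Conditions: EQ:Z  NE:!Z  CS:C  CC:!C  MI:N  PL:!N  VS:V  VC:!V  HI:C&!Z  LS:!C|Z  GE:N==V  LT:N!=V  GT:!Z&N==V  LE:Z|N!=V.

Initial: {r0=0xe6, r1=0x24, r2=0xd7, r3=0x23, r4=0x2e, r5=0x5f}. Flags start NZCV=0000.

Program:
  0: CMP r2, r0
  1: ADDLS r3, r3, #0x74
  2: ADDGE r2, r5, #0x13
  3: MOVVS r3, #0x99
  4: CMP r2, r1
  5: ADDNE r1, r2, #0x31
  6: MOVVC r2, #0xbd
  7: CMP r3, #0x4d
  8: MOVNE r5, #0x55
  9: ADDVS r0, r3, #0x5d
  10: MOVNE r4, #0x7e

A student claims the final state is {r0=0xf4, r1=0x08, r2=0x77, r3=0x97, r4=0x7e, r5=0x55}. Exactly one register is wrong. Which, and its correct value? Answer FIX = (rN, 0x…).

[0] flags=1000 → (cmp)
[1] flags=1000 LS?T → r3=0x97
[2] flags=1000 GE?F → skip
[3] flags=1000 VS?F → skip
[4] flags=1010 → (cmp)
[5] flags=1010 NE?T → r1=0x08
[6] flags=1010 VC?T → r2=0xbd
[7] flags=0011 → (cmp)
[8] flags=0011 NE?T → r5=0x55
[9] flags=0011 VS?T → r0=0xf4
[10] flags=0011 NE?T → r4=0x7e

FIX = (r2, 0xbd)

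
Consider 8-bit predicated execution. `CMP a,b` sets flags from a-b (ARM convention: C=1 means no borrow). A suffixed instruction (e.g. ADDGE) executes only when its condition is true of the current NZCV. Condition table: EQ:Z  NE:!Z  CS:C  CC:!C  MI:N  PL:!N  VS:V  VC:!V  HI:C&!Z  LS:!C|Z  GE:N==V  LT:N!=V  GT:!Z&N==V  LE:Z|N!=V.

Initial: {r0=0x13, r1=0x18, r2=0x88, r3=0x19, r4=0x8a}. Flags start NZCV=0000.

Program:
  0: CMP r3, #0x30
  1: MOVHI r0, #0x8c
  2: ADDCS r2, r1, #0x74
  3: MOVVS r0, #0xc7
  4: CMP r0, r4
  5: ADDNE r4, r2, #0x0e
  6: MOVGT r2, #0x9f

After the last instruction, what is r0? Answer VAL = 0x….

[0] flags=1000 → (cmp)
[1] flags=1000 HI?F → skip
[2] flags=1000 CS?F → skip
[3] flags=1000 VS?F → skip
[4] flags=1001 → (cmp)
[5] flags=1001 NE?T → r4=0x96
[6] flags=1001 GT?T → r2=0x9f

VAL = 0x13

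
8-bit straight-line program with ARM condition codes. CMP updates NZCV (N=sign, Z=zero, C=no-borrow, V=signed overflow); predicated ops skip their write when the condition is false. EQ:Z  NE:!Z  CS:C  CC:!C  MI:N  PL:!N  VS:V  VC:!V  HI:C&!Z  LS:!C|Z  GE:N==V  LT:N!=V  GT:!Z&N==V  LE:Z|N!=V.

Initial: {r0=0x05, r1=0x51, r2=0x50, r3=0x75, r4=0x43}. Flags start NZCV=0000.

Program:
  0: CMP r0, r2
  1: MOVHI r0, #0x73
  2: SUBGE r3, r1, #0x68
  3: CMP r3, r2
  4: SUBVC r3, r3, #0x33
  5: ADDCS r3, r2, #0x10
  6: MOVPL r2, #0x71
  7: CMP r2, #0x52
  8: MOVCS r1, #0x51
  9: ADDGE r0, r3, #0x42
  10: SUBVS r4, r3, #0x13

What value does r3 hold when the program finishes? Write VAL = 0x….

VAL = 0x60

0: ✓ CMP  NZCV=1000
1: · MOVHI
2: · SUBGE
3: ✓ CMP  NZCV=0010
4: ✓ SUBVC  r3←0x42
5: ✓ ADDCS  r3←0x60
6: ✓ MOVPL  r2←0x71
7: ✓ CMP  NZCV=0010
8: ✓ MOVCS  r1←0x51
9: ✓ ADDGE  r0←0xa2
10: · SUBVS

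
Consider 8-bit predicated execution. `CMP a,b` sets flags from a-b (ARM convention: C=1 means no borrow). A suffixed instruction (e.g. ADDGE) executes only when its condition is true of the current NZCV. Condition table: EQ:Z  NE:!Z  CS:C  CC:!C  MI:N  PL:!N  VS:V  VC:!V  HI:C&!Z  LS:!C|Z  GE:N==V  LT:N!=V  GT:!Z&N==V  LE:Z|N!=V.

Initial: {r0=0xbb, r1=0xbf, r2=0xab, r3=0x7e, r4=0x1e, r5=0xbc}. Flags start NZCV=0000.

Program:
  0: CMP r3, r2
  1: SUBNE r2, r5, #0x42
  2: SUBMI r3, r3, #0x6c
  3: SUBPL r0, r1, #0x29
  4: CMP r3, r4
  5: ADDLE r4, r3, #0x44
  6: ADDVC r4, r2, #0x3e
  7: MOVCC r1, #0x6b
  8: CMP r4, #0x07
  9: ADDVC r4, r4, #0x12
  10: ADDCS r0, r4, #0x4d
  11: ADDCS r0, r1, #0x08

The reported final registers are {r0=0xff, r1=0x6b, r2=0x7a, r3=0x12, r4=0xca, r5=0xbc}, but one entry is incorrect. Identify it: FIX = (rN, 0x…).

FIX = (r0, 0x73)

[0] flags=1001 → (cmp)
[1] flags=1001 NE?T → r2=0x7a
[2] flags=1001 MI?T → r3=0x12
[3] flags=1001 PL?F → skip
[4] flags=1000 → (cmp)
[5] flags=1000 LE?T → r4=0x56
[6] flags=1000 VC?T → r4=0xb8
[7] flags=1000 CC?T → r1=0x6b
[8] flags=1010 → (cmp)
[9] flags=1010 VC?T → r4=0xca
[10] flags=1010 CS?T → r0=0x17
[11] flags=1010 CS?T → r0=0x73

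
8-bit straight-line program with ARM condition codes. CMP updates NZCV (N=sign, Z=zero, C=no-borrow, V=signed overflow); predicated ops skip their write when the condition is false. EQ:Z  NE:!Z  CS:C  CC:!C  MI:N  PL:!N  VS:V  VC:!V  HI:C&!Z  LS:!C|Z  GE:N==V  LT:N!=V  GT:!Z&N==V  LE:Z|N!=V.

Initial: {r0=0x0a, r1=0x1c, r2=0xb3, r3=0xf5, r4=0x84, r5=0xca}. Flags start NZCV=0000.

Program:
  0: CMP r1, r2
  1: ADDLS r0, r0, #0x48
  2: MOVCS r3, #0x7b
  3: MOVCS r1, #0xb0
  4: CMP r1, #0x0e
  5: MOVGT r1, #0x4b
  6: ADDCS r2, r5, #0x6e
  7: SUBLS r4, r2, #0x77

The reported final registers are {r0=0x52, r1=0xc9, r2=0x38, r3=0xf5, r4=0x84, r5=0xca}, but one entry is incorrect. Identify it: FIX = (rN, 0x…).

FIX = (r1, 0x4b)

[0] flags=0000 → (cmp)
[1] flags=0000 LS?T → r0=0x52
[2] flags=0000 CS?F → skip
[3] flags=0000 CS?F → skip
[4] flags=0010 → (cmp)
[5] flags=0010 GT?T → r1=0x4b
[6] flags=0010 CS?T → r2=0x38
[7] flags=0010 LS?F → skip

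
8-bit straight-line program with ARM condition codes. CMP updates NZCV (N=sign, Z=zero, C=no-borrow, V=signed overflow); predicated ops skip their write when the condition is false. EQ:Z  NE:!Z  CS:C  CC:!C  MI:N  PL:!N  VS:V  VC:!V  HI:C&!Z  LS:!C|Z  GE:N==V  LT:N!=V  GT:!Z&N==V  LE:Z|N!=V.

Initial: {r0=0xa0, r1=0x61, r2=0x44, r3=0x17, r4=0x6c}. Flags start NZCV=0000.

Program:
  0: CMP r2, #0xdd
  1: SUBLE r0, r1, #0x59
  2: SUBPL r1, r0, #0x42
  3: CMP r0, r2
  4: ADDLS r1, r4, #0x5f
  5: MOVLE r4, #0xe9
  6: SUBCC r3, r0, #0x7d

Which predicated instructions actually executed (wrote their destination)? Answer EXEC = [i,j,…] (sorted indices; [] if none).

[0] flags=0000 → (cmp)
[1] flags=0000 LE?F → skip
[2] flags=0000 PL?T → r1=0x5e
[3] flags=0011 → (cmp)
[4] flags=0011 LS?F → skip
[5] flags=0011 LE?T → r4=0xe9
[6] flags=0011 CC?F → skip

EXEC = [2,5]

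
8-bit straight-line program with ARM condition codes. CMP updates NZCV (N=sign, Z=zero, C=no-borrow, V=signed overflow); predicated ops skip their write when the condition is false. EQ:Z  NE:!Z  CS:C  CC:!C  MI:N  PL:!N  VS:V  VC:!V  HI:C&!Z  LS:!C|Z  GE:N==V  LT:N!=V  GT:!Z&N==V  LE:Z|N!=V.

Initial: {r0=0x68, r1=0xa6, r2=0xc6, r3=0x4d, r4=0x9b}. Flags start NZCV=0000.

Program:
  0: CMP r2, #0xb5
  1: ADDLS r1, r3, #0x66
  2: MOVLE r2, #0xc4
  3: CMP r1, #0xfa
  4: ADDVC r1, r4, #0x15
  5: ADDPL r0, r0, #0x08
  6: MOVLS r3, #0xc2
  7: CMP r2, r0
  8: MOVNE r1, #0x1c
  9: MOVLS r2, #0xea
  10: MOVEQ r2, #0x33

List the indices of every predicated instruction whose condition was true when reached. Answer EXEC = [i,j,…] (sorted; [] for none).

EXEC = [4,6,8]

0: ✓ CMP  NZCV=0010
1: · ADDLS
2: · MOVLE
3: ✓ CMP  NZCV=1000
4: ✓ ADDVC  r1←0xb0
5: · ADDPL
6: ✓ MOVLS  r3←0xc2
7: ✓ CMP  NZCV=0011
8: ✓ MOVNE  r1←0x1c
9: · MOVLS
10: · MOVEQ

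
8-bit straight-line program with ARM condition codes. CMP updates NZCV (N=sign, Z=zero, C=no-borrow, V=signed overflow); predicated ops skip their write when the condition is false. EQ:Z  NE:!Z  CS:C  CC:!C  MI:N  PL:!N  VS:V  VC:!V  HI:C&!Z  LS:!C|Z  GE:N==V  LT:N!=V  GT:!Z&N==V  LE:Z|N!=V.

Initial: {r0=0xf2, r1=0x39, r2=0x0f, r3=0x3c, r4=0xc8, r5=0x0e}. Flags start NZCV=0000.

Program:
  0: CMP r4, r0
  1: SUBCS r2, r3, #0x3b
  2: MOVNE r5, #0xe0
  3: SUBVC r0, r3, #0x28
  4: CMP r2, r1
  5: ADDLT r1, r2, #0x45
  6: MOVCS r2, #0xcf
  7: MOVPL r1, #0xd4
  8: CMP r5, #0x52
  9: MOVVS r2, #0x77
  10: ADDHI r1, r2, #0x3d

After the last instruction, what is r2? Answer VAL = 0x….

VAL = 0x0f

[0] flags=1000 → (cmp)
[1] flags=1000 CS?F → skip
[2] flags=1000 NE?T → r5=0xe0
[3] flags=1000 VC?T → r0=0x14
[4] flags=1000 → (cmp)
[5] flags=1000 LT?T → r1=0x54
[6] flags=1000 CS?F → skip
[7] flags=1000 PL?F → skip
[8] flags=1010 → (cmp)
[9] flags=1010 VS?F → skip
[10] flags=1010 HI?T → r1=0x4c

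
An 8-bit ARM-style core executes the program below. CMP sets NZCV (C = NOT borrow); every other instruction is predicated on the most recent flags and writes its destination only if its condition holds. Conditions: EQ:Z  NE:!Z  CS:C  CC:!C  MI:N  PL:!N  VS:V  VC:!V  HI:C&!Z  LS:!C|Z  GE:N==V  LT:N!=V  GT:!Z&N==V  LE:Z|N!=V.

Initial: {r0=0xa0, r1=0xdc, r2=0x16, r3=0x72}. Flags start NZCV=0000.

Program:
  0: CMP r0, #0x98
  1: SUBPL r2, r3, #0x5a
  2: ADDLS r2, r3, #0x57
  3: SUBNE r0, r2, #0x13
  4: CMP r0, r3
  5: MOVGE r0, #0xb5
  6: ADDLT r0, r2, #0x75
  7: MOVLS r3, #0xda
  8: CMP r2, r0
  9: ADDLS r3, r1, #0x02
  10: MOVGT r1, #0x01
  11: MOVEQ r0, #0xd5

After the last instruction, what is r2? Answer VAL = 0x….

0: ✓ CMP  NZCV=0010
1: ✓ SUBPL  r2←0x18
2: · ADDLS
3: ✓ SUBNE  r0←0x05
4: ✓ CMP  NZCV=1000
5: · MOVGE
6: ✓ ADDLT  r0←0x8d
7: ✓ MOVLS  r3←0xda
8: ✓ CMP  NZCV=1001
9: ✓ ADDLS  r3←0xde
10: ✓ MOVGT  r1←0x01
11: · MOVEQ

VAL = 0x18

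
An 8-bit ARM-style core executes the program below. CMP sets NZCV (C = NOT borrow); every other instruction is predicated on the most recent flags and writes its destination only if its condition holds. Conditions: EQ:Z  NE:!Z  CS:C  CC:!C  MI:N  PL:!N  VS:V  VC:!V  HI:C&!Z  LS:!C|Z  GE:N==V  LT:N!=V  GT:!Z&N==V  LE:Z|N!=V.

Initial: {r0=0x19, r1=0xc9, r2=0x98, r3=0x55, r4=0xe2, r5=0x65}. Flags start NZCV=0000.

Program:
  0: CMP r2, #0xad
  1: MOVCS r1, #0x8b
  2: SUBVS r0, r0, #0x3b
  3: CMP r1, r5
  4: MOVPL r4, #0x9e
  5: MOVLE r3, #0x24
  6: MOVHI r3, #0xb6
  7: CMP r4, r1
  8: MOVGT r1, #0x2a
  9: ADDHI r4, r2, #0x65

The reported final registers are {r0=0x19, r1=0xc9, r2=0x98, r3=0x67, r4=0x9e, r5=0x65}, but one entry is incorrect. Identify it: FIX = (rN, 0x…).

0: ✓ CMP  NZCV=1000
1: · MOVCS
2: · SUBVS
3: ✓ CMP  NZCV=0011
4: ✓ MOVPL  r4←0x9e
5: ✓ MOVLE  r3←0x24
6: ✓ MOVHI  r3←0xb6
7: ✓ CMP  NZCV=1000
8: · MOVGT
9: · ADDHI

FIX = (r3, 0xb6)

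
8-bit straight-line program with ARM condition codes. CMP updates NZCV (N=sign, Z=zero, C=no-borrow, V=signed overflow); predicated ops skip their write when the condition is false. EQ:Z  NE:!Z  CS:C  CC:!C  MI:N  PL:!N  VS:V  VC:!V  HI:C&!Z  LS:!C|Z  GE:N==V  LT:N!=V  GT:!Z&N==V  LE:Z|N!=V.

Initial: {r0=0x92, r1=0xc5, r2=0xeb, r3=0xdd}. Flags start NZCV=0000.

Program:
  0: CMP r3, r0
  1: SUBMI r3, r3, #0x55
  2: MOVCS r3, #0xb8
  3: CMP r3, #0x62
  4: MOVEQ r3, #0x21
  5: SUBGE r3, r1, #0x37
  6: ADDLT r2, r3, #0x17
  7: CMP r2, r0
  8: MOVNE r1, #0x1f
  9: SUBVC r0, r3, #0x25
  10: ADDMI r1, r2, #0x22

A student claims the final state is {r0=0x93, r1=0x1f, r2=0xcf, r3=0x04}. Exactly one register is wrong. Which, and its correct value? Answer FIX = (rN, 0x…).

0: ✓ CMP  NZCV=0010
1: · SUBMI
2: ✓ MOVCS  r3←0xb8
3: ✓ CMP  NZCV=0011
4: · MOVEQ
5: · SUBGE
6: ✓ ADDLT  r2←0xcf
7: ✓ CMP  NZCV=0010
8: ✓ MOVNE  r1←0x1f
9: ✓ SUBVC  r0←0x93
10: · ADDMI

FIX = (r3, 0xb8)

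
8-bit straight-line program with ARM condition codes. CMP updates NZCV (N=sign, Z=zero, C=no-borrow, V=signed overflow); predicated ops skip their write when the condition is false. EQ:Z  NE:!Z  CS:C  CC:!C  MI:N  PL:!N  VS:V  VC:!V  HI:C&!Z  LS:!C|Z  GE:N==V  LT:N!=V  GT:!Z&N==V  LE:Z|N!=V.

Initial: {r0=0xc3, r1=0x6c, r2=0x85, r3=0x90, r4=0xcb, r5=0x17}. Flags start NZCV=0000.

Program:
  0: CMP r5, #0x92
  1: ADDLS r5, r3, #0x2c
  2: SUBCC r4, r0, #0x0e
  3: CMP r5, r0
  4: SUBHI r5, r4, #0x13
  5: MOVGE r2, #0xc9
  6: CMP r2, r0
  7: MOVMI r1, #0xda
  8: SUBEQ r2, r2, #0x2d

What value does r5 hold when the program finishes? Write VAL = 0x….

[0] flags=1001 → (cmp)
[1] flags=1001 LS?T → r5=0xbc
[2] flags=1001 CC?T → r4=0xb5
[3] flags=1000 → (cmp)
[4] flags=1000 HI?F → skip
[5] flags=1000 GE?F → skip
[6] flags=1000 → (cmp)
[7] flags=1000 MI?T → r1=0xda
[8] flags=1000 EQ?F → skip

VAL = 0xbc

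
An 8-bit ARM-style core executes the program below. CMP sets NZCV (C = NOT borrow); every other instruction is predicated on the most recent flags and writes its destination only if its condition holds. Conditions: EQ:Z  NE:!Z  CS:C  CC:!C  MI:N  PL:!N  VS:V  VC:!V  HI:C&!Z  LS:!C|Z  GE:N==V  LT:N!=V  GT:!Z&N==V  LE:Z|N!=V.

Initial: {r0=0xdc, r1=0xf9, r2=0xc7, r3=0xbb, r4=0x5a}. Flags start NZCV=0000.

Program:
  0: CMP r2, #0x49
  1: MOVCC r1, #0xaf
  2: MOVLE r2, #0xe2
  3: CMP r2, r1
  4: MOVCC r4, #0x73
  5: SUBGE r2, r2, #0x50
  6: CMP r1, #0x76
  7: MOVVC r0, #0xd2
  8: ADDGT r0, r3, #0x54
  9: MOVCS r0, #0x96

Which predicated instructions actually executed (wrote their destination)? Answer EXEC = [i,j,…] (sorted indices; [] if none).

EXEC = [2,4,7,9]

[0] flags=0011 → (cmp)
[1] flags=0011 CC?F → skip
[2] flags=0011 LE?T → r2=0xe2
[3] flags=1000 → (cmp)
[4] flags=1000 CC?T → r4=0x73
[5] flags=1000 GE?F → skip
[6] flags=1010 → (cmp)
[7] flags=1010 VC?T → r0=0xd2
[8] flags=1010 GT?F → skip
[9] flags=1010 CS?T → r0=0x96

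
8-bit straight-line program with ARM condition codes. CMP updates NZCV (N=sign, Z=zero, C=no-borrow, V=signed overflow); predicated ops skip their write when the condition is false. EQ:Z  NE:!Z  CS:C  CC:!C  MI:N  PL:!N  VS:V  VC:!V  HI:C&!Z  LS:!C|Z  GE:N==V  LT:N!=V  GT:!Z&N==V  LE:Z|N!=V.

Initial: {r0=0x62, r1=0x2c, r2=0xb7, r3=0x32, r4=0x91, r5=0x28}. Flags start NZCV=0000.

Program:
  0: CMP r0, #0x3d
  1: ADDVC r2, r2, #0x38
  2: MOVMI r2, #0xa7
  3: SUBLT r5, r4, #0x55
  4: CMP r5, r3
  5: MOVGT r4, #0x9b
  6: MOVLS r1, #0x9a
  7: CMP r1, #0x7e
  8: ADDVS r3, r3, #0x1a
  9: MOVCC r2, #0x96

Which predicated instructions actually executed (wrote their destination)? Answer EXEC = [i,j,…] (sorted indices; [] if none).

EXEC = [1,6,8]

0: ✓ CMP  NZCV=0010
1: ✓ ADDVC  r2←0xef
2: · MOVMI
3: · SUBLT
4: ✓ CMP  NZCV=1000
5: · MOVGT
6: ✓ MOVLS  r1←0x9a
7: ✓ CMP  NZCV=0011
8: ✓ ADDVS  r3←0x4c
9: · MOVCC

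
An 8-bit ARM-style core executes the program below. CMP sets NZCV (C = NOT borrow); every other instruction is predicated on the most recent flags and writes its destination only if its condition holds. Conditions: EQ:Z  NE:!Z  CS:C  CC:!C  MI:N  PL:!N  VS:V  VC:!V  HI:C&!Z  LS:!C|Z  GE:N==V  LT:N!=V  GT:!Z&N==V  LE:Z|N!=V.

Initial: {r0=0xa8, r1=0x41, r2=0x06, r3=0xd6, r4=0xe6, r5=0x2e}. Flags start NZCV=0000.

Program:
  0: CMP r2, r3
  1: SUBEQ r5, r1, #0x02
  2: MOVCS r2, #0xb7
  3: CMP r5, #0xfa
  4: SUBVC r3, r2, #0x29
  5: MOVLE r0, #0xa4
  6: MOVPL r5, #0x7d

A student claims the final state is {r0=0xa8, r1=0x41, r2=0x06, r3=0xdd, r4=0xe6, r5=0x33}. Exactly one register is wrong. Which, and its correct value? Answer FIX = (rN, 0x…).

[0] flags=0000 → (cmp)
[1] flags=0000 EQ?F → skip
[2] flags=0000 CS?F → skip
[3] flags=0000 → (cmp)
[4] flags=0000 VC?T → r3=0xdd
[5] flags=0000 LE?F → skip
[6] flags=0000 PL?T → r5=0x7d

FIX = (r5, 0x7d)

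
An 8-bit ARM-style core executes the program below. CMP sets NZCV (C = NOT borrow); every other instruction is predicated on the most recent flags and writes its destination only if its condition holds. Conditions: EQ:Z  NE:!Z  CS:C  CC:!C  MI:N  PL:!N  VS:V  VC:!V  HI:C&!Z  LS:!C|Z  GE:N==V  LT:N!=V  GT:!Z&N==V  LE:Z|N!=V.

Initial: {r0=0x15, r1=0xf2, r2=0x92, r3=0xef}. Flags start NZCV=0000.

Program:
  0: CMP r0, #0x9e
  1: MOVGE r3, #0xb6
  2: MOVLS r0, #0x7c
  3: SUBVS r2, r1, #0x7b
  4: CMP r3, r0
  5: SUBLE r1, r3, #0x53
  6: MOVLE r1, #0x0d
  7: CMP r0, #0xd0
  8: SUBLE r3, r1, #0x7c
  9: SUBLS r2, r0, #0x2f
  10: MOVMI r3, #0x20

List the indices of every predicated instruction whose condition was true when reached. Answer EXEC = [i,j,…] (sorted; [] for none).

[0] flags=0000 → (cmp)
[1] flags=0000 GE?T → r3=0xb6
[2] flags=0000 LS?T → r0=0x7c
[3] flags=0000 VS?F → skip
[4] flags=0011 → (cmp)
[5] flags=0011 LE?T → r1=0x63
[6] flags=0011 LE?T → r1=0x0d
[7] flags=1001 → (cmp)
[8] flags=1001 LE?F → skip
[9] flags=1001 LS?T → r2=0x4d
[10] flags=1001 MI?T → r3=0x20

EXEC = [1,2,5,6,9,10]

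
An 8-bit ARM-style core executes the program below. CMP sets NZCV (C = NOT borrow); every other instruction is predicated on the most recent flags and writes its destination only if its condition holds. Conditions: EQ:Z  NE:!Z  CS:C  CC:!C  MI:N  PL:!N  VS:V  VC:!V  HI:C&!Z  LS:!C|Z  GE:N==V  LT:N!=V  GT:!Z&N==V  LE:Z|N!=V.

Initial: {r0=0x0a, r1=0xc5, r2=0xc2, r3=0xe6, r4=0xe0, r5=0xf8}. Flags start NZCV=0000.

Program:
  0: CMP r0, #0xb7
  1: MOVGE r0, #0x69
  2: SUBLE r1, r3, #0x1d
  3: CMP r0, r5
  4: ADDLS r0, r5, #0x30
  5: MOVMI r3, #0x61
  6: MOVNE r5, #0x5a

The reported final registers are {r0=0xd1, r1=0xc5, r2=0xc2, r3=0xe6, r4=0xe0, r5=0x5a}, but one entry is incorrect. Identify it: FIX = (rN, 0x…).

FIX = (r0, 0x28)

0: ✓ CMP  NZCV=0000
1: ✓ MOVGE  r0←0x69
2: · SUBLE
3: ✓ CMP  NZCV=0000
4: ✓ ADDLS  r0←0x28
5: · MOVMI
6: ✓ MOVNE  r5←0x5a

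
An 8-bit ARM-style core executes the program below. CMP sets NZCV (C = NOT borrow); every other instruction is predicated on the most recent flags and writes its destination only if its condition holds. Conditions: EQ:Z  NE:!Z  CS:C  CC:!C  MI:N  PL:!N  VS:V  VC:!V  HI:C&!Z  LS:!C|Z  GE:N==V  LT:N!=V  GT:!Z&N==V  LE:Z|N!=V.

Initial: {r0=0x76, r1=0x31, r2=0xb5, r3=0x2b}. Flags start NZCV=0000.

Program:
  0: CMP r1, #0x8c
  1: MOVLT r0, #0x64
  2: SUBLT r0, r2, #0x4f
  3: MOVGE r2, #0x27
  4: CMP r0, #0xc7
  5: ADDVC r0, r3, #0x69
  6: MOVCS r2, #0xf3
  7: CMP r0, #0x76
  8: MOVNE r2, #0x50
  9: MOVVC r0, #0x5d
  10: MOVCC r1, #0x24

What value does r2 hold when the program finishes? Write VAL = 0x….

0: ✓ CMP  NZCV=1001
1: · MOVLT
2: · SUBLT
3: ✓ MOVGE  r2←0x27
4: ✓ CMP  NZCV=1001
5: · ADDVC
6: · MOVCS
7: ✓ CMP  NZCV=0110
8: · MOVNE
9: ✓ MOVVC  r0←0x5d
10: · MOVCC

VAL = 0x27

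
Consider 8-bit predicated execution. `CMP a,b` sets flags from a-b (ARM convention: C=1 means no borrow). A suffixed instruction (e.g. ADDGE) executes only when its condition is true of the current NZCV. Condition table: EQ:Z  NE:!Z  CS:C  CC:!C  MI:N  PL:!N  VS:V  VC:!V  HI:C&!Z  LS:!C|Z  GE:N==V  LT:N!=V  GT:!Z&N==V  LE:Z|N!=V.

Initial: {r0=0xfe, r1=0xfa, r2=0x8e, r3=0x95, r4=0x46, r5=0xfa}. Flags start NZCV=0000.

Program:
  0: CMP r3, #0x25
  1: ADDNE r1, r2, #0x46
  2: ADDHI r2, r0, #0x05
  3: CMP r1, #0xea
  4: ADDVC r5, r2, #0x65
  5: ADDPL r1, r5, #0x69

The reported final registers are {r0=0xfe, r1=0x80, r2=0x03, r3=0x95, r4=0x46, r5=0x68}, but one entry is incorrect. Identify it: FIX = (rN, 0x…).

0: ✓ CMP  NZCV=0011
1: ✓ ADDNE  r1←0xd4
2: ✓ ADDHI  r2←0x03
3: ✓ CMP  NZCV=1000
4: ✓ ADDVC  r5←0x68
5: · ADDPL

FIX = (r1, 0xd4)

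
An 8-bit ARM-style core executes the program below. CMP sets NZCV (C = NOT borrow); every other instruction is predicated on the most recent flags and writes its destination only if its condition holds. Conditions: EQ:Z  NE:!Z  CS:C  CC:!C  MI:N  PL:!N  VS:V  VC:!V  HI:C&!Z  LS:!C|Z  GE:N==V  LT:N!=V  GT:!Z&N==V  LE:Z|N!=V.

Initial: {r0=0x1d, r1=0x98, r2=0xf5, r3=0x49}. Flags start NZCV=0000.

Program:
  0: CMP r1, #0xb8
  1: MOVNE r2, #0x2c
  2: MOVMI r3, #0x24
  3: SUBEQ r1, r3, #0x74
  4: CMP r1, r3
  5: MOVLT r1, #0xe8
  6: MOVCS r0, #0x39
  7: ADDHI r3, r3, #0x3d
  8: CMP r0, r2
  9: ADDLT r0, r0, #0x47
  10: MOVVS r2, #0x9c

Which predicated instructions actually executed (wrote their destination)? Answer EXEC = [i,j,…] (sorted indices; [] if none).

EXEC = [1,2,5,6,7]

[0] flags=1000 → (cmp)
[1] flags=1000 NE?T → r2=0x2c
[2] flags=1000 MI?T → r3=0x24
[3] flags=1000 EQ?F → skip
[4] flags=0011 → (cmp)
[5] flags=0011 LT?T → r1=0xe8
[6] flags=0011 CS?T → r0=0x39
[7] flags=0011 HI?T → r3=0x61
[8] flags=0010 → (cmp)
[9] flags=0010 LT?F → skip
[10] flags=0010 VS?F → skip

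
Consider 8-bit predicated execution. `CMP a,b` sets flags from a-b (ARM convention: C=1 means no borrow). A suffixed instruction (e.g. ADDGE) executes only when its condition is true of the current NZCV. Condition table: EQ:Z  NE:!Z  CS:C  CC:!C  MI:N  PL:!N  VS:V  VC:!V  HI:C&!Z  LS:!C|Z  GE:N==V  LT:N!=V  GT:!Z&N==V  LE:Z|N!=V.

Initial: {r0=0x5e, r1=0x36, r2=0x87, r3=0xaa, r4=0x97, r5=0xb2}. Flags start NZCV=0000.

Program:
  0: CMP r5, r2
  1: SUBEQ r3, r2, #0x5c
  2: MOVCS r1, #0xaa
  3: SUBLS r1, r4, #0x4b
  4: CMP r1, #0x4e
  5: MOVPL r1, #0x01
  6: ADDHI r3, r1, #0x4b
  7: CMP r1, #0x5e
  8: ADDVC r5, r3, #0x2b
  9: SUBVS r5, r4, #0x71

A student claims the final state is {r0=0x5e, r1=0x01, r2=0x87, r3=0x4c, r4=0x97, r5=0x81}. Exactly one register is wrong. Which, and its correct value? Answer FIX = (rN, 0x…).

[0] flags=0010 → (cmp)
[1] flags=0010 EQ?F → skip
[2] flags=0010 CS?T → r1=0xaa
[3] flags=0010 LS?F → skip
[4] flags=0011 → (cmp)
[5] flags=0011 PL?T → r1=0x01
[6] flags=0011 HI?T → r3=0x4c
[7] flags=1000 → (cmp)
[8] flags=1000 VC?T → r5=0x77
[9] flags=1000 VS?F → skip

FIX = (r5, 0x77)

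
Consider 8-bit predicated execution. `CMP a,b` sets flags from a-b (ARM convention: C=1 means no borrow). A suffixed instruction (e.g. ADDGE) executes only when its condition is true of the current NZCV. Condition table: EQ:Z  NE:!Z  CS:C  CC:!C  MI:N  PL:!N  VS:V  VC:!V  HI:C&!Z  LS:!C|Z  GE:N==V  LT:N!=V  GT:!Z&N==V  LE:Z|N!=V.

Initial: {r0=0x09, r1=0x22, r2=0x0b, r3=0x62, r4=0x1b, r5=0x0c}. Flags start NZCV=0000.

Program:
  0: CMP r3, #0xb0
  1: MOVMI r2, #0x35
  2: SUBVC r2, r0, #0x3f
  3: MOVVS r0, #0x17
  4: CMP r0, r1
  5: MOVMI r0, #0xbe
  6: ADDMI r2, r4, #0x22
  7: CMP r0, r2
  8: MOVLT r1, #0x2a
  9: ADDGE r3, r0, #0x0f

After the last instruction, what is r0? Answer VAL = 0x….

VAL = 0xbe

0: ✓ CMP  NZCV=1001
1: ✓ MOVMI  r2←0x35
2: · SUBVC
3: ✓ MOVVS  r0←0x17
4: ✓ CMP  NZCV=1000
5: ✓ MOVMI  r0←0xbe
6: ✓ ADDMI  r2←0x3d
7: ✓ CMP  NZCV=1010
8: ✓ MOVLT  r1←0x2a
9: · ADDGE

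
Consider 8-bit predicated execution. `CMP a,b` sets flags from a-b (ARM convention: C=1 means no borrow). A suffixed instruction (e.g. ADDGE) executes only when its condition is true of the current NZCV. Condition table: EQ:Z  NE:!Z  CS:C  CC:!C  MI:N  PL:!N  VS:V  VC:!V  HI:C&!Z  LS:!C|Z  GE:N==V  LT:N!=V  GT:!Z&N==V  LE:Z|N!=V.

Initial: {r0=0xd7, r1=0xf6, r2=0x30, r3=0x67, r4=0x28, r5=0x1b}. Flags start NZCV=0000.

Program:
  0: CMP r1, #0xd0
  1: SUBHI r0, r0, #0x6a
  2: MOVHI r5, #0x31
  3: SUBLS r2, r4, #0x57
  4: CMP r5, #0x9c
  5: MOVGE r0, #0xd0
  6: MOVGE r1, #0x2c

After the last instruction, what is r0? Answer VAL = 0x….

[0] flags=0010 → (cmp)
[1] flags=0010 HI?T → r0=0x6d
[2] flags=0010 HI?T → r5=0x31
[3] flags=0010 LS?F → skip
[4] flags=1001 → (cmp)
[5] flags=1001 GE?T → r0=0xd0
[6] flags=1001 GE?T → r1=0x2c

VAL = 0xd0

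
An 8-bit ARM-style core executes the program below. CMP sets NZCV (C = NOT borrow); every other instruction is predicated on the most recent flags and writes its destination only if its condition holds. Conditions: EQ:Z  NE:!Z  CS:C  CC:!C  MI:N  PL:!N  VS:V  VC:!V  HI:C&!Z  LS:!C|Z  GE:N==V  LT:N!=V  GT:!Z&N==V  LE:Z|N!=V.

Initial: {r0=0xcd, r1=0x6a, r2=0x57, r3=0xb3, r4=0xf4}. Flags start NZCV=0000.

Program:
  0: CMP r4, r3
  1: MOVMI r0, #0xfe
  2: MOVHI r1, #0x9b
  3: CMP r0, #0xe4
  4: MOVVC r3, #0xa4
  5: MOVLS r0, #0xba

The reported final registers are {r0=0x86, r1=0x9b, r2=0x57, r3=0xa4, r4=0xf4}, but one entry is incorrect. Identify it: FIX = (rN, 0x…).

[0] flags=0010 → (cmp)
[1] flags=0010 MI?F → skip
[2] flags=0010 HI?T → r1=0x9b
[3] flags=1000 → (cmp)
[4] flags=1000 VC?T → r3=0xa4
[5] flags=1000 LS?T → r0=0xba

FIX = (r0, 0xba)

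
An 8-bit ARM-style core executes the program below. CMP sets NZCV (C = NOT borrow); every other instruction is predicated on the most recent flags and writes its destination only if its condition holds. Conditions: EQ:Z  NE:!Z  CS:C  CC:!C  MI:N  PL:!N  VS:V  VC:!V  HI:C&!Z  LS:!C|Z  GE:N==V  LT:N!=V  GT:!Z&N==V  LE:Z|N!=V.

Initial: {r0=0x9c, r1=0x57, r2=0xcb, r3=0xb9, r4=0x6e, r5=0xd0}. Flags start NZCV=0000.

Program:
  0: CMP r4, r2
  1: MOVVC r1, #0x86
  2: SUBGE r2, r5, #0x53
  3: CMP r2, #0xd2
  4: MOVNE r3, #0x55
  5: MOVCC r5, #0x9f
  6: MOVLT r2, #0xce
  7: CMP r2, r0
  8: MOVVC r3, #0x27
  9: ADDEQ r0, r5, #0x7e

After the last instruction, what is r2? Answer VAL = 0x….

0: ✓ CMP  NZCV=1001
1: · MOVVC
2: ✓ SUBGE  r2←0x7d
3: ✓ CMP  NZCV=1001
4: ✓ MOVNE  r3←0x55
5: ✓ MOVCC  r5←0x9f
6: · MOVLT
7: ✓ CMP  NZCV=1001
8: · MOVVC
9: · ADDEQ

VAL = 0x7d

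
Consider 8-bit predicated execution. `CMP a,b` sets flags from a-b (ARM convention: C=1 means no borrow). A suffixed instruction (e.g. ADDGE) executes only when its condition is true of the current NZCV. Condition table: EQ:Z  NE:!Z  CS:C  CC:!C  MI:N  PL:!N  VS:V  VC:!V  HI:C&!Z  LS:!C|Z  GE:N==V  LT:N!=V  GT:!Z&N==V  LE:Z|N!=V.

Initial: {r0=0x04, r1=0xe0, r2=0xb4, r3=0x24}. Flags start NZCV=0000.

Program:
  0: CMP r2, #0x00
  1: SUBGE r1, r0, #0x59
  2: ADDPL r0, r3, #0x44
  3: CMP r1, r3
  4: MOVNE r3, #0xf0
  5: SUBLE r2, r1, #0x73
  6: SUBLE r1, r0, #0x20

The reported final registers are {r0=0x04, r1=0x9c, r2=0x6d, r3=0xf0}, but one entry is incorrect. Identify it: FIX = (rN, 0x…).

FIX = (r1, 0xe4)

0: ✓ CMP  NZCV=1010
1: · SUBGE
2: · ADDPL
3: ✓ CMP  NZCV=1010
4: ✓ MOVNE  r3←0xf0
5: ✓ SUBLE  r2←0x6d
6: ✓ SUBLE  r1←0xe4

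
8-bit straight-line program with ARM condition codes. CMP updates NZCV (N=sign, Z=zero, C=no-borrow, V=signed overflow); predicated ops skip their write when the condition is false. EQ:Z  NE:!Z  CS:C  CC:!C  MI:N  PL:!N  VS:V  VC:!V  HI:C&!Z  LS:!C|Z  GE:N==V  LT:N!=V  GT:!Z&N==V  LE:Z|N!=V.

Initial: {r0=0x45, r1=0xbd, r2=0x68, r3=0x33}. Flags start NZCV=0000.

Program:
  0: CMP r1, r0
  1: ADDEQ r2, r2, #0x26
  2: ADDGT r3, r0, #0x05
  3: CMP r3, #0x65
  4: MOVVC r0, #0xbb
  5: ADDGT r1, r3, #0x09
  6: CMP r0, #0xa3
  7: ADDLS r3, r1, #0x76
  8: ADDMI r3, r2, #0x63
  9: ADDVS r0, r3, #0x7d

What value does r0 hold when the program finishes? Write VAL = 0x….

[0] flags=0011 → (cmp)
[1] flags=0011 EQ?F → skip
[2] flags=0011 GT?F → skip
[3] flags=1000 → (cmp)
[4] flags=1000 VC?T → r0=0xbb
[5] flags=1000 GT?F → skip
[6] flags=0010 → (cmp)
[7] flags=0010 LS?F → skip
[8] flags=0010 MI?F → skip
[9] flags=0010 VS?F → skip

VAL = 0xbb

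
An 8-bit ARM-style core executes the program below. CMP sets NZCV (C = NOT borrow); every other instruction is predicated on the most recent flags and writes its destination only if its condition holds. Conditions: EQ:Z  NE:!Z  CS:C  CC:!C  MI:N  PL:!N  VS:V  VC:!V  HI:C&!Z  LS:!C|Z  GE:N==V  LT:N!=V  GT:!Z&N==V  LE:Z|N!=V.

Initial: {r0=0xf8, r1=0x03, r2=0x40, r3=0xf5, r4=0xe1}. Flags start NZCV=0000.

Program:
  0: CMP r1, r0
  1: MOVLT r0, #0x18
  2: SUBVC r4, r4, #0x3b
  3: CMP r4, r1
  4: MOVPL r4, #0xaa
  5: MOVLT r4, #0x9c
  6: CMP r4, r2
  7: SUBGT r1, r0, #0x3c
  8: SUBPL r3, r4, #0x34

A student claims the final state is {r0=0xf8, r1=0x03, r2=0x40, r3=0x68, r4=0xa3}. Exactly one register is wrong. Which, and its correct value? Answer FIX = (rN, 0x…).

FIX = (r4, 0x9c)

0: ✓ CMP  NZCV=0000
1: · MOVLT
2: ✓ SUBVC  r4←0xa6
3: ✓ CMP  NZCV=1010
4: · MOVPL
5: ✓ MOVLT  r4←0x9c
6: ✓ CMP  NZCV=0011
7: · SUBGT
8: ✓ SUBPL  r3←0x68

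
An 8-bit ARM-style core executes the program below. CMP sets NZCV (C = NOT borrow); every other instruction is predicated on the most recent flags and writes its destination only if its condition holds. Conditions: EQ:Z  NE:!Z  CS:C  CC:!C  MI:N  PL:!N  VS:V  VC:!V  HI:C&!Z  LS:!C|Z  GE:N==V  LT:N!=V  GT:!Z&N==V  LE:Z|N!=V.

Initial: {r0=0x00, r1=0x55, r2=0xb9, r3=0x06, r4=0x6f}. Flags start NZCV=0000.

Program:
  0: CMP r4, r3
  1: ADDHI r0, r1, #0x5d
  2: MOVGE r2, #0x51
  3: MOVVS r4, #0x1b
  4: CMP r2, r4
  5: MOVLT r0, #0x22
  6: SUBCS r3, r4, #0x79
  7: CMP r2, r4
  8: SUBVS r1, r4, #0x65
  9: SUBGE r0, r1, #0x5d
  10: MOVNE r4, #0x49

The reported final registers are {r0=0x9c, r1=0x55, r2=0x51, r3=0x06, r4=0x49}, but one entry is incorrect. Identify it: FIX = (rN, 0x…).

FIX = (r0, 0x22)

[0] flags=0010 → (cmp)
[1] flags=0010 HI?T → r0=0xb2
[2] flags=0010 GE?T → r2=0x51
[3] flags=0010 VS?F → skip
[4] flags=1000 → (cmp)
[5] flags=1000 LT?T → r0=0x22
[6] flags=1000 CS?F → skip
[7] flags=1000 → (cmp)
[8] flags=1000 VS?F → skip
[9] flags=1000 GE?F → skip
[10] flags=1000 NE?T → r4=0x49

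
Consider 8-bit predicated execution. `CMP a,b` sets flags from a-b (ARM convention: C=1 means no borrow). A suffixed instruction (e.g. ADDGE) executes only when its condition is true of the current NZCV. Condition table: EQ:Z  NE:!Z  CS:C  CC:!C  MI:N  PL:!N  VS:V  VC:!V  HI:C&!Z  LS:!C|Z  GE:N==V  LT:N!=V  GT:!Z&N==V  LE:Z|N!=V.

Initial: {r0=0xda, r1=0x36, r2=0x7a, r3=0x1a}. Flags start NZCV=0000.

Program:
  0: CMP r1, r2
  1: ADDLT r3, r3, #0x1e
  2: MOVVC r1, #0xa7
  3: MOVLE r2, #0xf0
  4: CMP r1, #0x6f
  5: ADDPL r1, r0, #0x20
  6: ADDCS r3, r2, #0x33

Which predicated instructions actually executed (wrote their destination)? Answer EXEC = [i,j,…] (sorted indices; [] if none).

[0] flags=1000 → (cmp)
[1] flags=1000 LT?T → r3=0x38
[2] flags=1000 VC?T → r1=0xa7
[3] flags=1000 LE?T → r2=0xf0
[4] flags=0011 → (cmp)
[5] flags=0011 PL?T → r1=0xfa
[6] flags=0011 CS?T → r3=0x23

EXEC = [1,2,3,5,6]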